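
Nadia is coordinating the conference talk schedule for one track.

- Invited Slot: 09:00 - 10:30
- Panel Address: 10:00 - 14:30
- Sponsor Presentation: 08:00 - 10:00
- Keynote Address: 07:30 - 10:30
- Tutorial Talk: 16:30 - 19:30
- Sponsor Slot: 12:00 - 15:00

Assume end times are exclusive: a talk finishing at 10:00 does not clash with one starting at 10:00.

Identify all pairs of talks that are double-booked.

Invited Slot & Keynote Address, Invited Slot & Panel Address, Invited Slot & Sponsor Presentation, Keynote Address & Panel Address, Keynote Address & Sponsor Presentation, Panel Address & Sponsor Slot

Sorted by start: Keynote Address, Sponsor Presentation, Invited Slot, Panel Address, Sponsor Slot, Tutorial Talk.
Sponsor Presentation starts before Keynote Address ends → Keynote Address and Sponsor Presentation overlap.
Invited Slot starts before Keynote Address ends → Keynote Address and Invited Slot overlap.
Panel Address starts before Keynote Address ends → Keynote Address and Panel Address overlap.
Sponsor Slot starts after Keynote Address ends — done with Keynote Address.
Invited Slot starts before Sponsor Presentation ends → Sponsor Presentation and Invited Slot overlap.
Panel Address starts exactly when Sponsor Presentation ends (back-to-back, no overlap) — done with Sponsor Presentation.
Panel Address starts before Invited Slot ends → Invited Slot and Panel Address overlap.
Sponsor Slot starts after Invited Slot ends — done with Invited Slot.
Sponsor Slot starts before Panel Address ends → Panel Address and Sponsor Slot overlap.
Tutorial Talk starts after Panel Address ends.
Tutorial Talk starts after Sponsor Slot ends.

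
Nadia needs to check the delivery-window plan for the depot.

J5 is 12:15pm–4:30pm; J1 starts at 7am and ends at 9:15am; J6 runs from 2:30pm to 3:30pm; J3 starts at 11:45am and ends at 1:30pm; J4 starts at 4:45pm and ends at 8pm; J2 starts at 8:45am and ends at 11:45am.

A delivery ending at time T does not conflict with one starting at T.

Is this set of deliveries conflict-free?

No

Check each pair: they overlap iff neither finishes before the other starts.
Sorted by start: J1, J2, J3, J5, J6, J4.
J2 starts before J1 ends → J1 and J2 overlap.
That's a conflict, so the schedule is not conflict-free.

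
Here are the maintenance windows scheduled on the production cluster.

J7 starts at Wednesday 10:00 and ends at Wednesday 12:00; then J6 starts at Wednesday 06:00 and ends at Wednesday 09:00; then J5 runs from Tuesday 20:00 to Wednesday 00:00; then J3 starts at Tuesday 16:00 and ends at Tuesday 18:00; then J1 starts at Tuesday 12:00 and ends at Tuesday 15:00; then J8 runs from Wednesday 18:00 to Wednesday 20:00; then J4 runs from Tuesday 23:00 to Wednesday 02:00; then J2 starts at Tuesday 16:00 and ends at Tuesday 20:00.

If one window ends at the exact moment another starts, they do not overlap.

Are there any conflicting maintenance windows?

Yes

Sorted by start: J1, J2, J3, J5, J4, J6, J7, J8.
J2 starts after J1 ends — done with J1.
J3 starts before J2 ends → J2 and J3 overlap.
That's a conflict, so the schedule is not conflict-free.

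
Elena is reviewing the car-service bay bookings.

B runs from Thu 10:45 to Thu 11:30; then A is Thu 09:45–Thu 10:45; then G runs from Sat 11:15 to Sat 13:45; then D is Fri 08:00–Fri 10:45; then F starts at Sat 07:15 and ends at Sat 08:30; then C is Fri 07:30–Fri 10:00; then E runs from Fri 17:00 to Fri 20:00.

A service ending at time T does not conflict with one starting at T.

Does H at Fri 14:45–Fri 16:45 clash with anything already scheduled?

A: ends Thu 10:45 at or before H starts Fri 14:45 → clear.
B: ends Thu 11:30 at or before H starts Fri 14:45 → clear.
C: ends Fri 10:00 at or before H starts Fri 14:45 → clear.
D: ends Fri 10:45 at or before H starts Fri 14:45 → clear.
E: starts Fri 17:00 at or after H ends Fri 16:45 → clear.
F: starts Sat 07:15 at or after H ends Fri 16:45 → clear.
G: starts Sat 11:15 at or after H ends Fri 16:45 → clear.

No — it doesn't clash with anything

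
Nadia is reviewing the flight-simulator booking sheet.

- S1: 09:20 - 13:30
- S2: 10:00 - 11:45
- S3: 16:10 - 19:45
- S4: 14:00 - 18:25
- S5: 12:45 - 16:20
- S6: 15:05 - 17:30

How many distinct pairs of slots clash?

8

Check each pair: they overlap iff neither finishes before the other starts.
Sorted by start: S1, S2, S5, S4, S6, S3.
S2 starts before S1 ends → S1 and S2 overlap.
S5 starts before S1 ends → S1 and S5 overlap.
S4 starts after S1 ends, so S1 has no further overlaps.
S5 starts after S2 ends, so S2 has no further overlaps.
S4 starts before S5 ends → S5 and S4 overlap.
S6 starts before S5 ends → S5 and S6 overlap.
S3 starts before S5 ends → S5 and S3 overlap.
S6 starts before S4 ends → S4 and S6 overlap.
S3 starts before S4 ends → S4 and S3 overlap.
S3 starts before S6 ends → S6 and S3 overlap.
Overlapping pairs: S1 & S2, S1 & S5, S3 & S4, S3 & S5, S3 & S6, S4 & S5, S4 & S6, S5 & S6 — 8 in total.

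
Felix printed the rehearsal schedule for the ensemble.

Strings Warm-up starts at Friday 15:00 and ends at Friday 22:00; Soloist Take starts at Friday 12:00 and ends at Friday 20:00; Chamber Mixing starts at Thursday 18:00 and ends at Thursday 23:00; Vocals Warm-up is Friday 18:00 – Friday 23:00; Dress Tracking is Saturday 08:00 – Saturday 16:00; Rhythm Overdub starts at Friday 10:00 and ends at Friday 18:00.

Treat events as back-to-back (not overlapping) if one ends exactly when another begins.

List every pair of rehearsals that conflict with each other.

Rhythm Overdub & Soloist Take, Rhythm Overdub & Strings Warm-up, Soloist Take & Strings Warm-up, Soloist Take & Vocals Warm-up, Strings Warm-up & Vocals Warm-up

Sorted by start: Chamber Mixing, Rhythm Overdub, Soloist Take, Strings Warm-up, Vocals Warm-up, Dress Tracking.
Rhythm Overdub starts after Chamber Mixing ends, so Chamber Mixing has no further overlaps.
Soloist Take starts before Rhythm Overdub ends → Rhythm Overdub and Soloist Take overlap.
Strings Warm-up starts before Rhythm Overdub ends → Rhythm Overdub and Strings Warm-up overlap.
Vocals Warm-up starts exactly when Rhythm Overdub ends (back-to-back, no overlap), so Rhythm Overdub has no further overlaps.
Strings Warm-up starts before Soloist Take ends → Soloist Take and Strings Warm-up overlap.
Vocals Warm-up starts before Soloist Take ends → Soloist Take and Vocals Warm-up overlap.
Dress Tracking starts after Soloist Take ends.
Vocals Warm-up starts before Strings Warm-up ends → Strings Warm-up and Vocals Warm-up overlap.
Dress Tracking starts after Strings Warm-up ends.
Dress Tracking starts after Vocals Warm-up ends.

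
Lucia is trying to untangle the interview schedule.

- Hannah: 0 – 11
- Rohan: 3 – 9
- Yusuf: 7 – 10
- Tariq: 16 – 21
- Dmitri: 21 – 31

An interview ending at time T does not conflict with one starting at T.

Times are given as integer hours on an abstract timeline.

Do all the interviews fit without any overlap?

No

Sorted by start: Hannah, Rohan, Yusuf, Tariq, Dmitri.
Rohan starts before Hannah ends → Hannah and Rohan overlap.
That's a conflict, so the schedule is not conflict-free.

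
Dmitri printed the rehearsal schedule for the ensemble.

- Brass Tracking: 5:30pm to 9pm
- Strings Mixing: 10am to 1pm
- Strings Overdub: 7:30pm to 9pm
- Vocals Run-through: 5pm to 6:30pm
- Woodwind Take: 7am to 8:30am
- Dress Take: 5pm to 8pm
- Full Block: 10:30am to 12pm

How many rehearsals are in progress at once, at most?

3

Sort all start/end points and keep a running count:
7am start Woodwind Take → 1
8:30am end Woodwind Take → 0
10am start Strings Mixing → 1
10:30am start Full Block → 2
12pm end Full Block → 1
1pm end Strings Mixing → 0
5pm start Dress Take → 1
5pm start Vocals Run-through → 2
5:30pm start Brass Tracking → 3
6:30pm end Vocals Run-through → 2
7:30pm start Strings Overdub → 3
8pm end Dress Take → 2
9pm end Brass Tracking → 1
9pm end Strings Overdub → 0
Peak is 3, at 5:30pm (Brass Tracking, Dress Take, Vocals Run-through).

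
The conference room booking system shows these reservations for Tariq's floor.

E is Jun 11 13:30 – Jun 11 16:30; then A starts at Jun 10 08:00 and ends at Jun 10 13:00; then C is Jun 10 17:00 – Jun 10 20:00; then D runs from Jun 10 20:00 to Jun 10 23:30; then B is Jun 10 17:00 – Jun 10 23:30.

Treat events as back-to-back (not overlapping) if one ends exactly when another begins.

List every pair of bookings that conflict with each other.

B & C, B & D

Sorted by start: A, B, C, D, E.
B starts after A ends; A is clear from here.
C starts before B ends → B and C overlap.
D starts before B ends → B and D overlap.
E starts after B ends.
D starts exactly when C ends (back-to-back, no overlap); C is clear from here.
E starts after D ends.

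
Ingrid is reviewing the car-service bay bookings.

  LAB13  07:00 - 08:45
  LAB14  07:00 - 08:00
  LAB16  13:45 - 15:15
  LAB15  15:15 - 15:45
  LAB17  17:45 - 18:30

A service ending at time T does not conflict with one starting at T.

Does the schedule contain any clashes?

Yes

Check each pair: they overlap iff neither finishes before the other starts.
Sorted by start: LAB13, LAB14, LAB16, LAB15, LAB17.
LAB14 starts before LAB13 ends → LAB13 and LAB14 overlap.
That's a conflict, so the schedule is not conflict-free.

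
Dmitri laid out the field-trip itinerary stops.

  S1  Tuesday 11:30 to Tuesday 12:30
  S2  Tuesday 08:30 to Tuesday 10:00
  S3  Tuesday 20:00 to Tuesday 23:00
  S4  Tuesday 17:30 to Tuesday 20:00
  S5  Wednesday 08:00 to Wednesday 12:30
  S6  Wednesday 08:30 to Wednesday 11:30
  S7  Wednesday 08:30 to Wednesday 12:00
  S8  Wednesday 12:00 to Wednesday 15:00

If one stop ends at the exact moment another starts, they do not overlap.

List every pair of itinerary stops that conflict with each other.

S5 & S6, S5 & S7, S5 & S8, S6 & S7

Sorted by start: S2, S1, S4, S3, S5, S6, S7, S8.
S1 starts after S2 ends; S2 is clear from here.
S4 starts after S1 ends; S1 is clear from here.
S3 starts exactly when S4 ends (back-to-back, no overlap); S4 is clear from here.
S5 starts after S3 ends; S3 is clear from here.
S6 starts before S5 ends → S5 and S6 overlap.
S7 starts before S5 ends → S5 and S7 overlap.
S8 starts before S5 ends → S5 and S8 overlap.
S7 starts before S6 ends → S6 and S7 overlap.
S8 starts after S6 ends.
S8 starts exactly when S7 ends (back-to-back, no overlap).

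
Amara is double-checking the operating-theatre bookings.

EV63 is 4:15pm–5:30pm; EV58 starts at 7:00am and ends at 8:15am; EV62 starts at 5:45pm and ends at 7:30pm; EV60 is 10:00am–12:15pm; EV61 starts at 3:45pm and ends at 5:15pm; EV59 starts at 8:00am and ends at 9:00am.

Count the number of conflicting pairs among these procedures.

Sorted by start: EV58, EV59, EV60, EV61, EV63, EV62.
EV59 starts before EV58 ends → EV58 and EV59 overlap.
EV60 starts after EV58 ends; EV58 is clear from here.
EV60 starts after EV59 ends; EV59 is clear from here.
EV61 starts after EV60 ends; EV60 is clear from here.
EV63 starts before EV61 ends → EV61 and EV63 overlap.
EV62 starts after EV61 ends.
EV62 starts after EV63 ends.
Overlapping pairs: EV58 & EV59, EV61 & EV63 — 2 in total.

2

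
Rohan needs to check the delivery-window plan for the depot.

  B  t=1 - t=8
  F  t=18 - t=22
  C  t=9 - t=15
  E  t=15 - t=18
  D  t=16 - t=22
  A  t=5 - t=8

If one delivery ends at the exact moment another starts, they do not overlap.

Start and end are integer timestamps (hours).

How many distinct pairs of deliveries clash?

3

Sorted by start: B, A, C, E, D, F.
A starts before B ends → B and A overlap.
C starts after B ends, so B has no further overlaps.
C starts after A ends, so A has no further overlaps.
E starts exactly when C ends (back-to-back, no overlap), so C has no further overlaps.
D starts before E ends → E and D overlap.
F starts exactly when E ends (back-to-back, no overlap).
F starts before D ends → D and F overlap.
Overlapping pairs: A & B, D & E, D & F — 3 in total.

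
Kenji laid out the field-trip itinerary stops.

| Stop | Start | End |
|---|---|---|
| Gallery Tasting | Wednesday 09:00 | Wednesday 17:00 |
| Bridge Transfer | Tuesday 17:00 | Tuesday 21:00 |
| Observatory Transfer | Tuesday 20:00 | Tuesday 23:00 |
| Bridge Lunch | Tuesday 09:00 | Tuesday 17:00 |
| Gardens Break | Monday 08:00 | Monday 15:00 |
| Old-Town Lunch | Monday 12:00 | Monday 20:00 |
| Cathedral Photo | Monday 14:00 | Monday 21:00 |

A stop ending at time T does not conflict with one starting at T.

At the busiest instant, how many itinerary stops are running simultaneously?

Sweep the timeline, counting +1 at each start and −1 at each end (ends before starts at a tie):
Monday 08:00 start Gardens Break → 1
Monday 12:00 start Old-Town Lunch → 2
Monday 14:00 start Cathedral Photo → 3
Monday 15:00 end Gardens Break → 2
Monday 20:00 end Old-Town Lunch → 1
Monday 21:00 end Cathedral Photo → 0
Tuesday 09:00 start Bridge Lunch → 1
Tuesday 17:00 end Bridge Lunch → 0
Tuesday 17:00 start Bridge Transfer → 1
Tuesday 20:00 start Observatory Transfer → 2
Tuesday 21:00 end Bridge Transfer → 1
Tuesday 23:00 end Observatory Transfer → 0
Wednesday 09:00 start Gallery Tasting → 1
Wednesday 17:00 end Gallery Tasting → 0
Peak is 3, at Monday 14:00 (Cathedral Photo, Gardens Break, Old-Town Lunch).

3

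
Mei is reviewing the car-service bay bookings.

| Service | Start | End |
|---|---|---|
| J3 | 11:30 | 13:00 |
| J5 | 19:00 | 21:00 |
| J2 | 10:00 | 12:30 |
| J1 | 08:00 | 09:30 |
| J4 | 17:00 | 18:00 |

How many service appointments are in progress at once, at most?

Walk through starts and ends in time order (an end at T is processed before a start at T):
08:00 start J1 → 1
09:30 end J1 → 0
10:00 start J2 → 1
11:30 start J3 → 2
12:30 end J2 → 1
13:00 end J3 → 0
17:00 start J4 → 1
18:00 end J4 → 0
19:00 start J5 → 1
21:00 end J5 → 0
Peak is 2, at 11:30 (J2, J3).

2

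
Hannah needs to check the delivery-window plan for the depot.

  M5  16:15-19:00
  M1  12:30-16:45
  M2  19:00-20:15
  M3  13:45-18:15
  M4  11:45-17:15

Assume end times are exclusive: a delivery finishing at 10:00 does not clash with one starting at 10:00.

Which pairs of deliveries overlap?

M1 & M3, M1 & M4, M1 & M5, M3 & M4, M3 & M5, M4 & M5

Sorted by start: M4, M1, M3, M5, M2.
M1 starts before M4 ends → M4 and M1 overlap.
M3 starts before M4 ends → M4 and M3 overlap.
M5 starts before M4 ends → M4 and M5 overlap.
M2 starts after M4 ends.
M3 starts before M1 ends → M1 and M3 overlap.
M5 starts before M1 ends → M1 and M5 overlap.
M2 starts after M1 ends.
M5 starts before M3 ends → M3 and M5 overlap.
M2 starts after M3 ends.
M2 starts exactly when M5 ends (back-to-back, no overlap).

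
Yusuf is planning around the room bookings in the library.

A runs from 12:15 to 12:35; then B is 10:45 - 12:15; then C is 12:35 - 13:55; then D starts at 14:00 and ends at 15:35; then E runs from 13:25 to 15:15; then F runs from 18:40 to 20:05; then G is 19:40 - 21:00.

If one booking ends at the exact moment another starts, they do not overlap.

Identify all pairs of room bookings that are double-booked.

Two intervals overlap when each starts before the other ends.
Sorted by start: B, A, C, E, D, F, G.
A starts exactly when B ends (back-to-back, no overlap), so nothing later overlaps B either.
C starts exactly when A ends (back-to-back, no overlap), so nothing later overlaps A either.
E starts before C ends → C and E overlap.
D starts after C ends, so nothing later overlaps C either.
D starts before E ends → E and D overlap.
F starts after E ends, so nothing later overlaps E either.
F starts after D ends, so nothing later overlaps D either.
G starts before F ends → F and G overlap.

C & E, D & E, F & G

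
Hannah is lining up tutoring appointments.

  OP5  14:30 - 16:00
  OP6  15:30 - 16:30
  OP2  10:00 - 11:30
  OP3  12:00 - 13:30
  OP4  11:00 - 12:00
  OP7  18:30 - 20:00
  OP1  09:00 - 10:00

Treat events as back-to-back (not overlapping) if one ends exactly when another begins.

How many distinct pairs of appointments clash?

2

Two intervals overlap when each starts before the other ends.
Sorted by start: OP1, OP2, OP4, OP3, OP5, OP6, OP7.
OP2 starts exactly when OP1 ends (back-to-back, no overlap), so nothing later overlaps OP1 either.
OP4 starts before OP2 ends → OP2 and OP4 overlap.
OP3 starts after OP2 ends, so nothing later overlaps OP2 either.
OP3 starts exactly when OP4 ends (back-to-back, no overlap), so nothing later overlaps OP4 either.
OP5 starts after OP3 ends, so nothing later overlaps OP3 either.
OP6 starts before OP5 ends → OP5 and OP6 overlap.
OP7 starts after OP5 ends.
OP7 starts after OP6 ends.
Overlapping pairs: OP2 & OP4, OP5 & OP6 — 2 in total.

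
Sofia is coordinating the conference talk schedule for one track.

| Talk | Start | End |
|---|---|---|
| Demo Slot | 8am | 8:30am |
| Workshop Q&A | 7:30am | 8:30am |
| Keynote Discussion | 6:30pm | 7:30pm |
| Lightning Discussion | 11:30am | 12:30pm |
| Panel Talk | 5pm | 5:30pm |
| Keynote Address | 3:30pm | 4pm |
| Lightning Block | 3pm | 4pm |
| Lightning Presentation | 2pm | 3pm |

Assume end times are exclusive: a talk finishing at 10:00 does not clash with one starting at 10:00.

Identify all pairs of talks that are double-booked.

Check each pair: they overlap iff neither finishes before the other starts.
Sorted by start: Workshop Q&A, Demo Slot, Lightning Discussion, Lightning Presentation, Lightning Block, Keynote Address, Panel Talk, Keynote Discussion.
Demo Slot starts before Workshop Q&A ends → Workshop Q&A and Demo Slot overlap.
Lightning Discussion starts after Workshop Q&A ends; Workshop Q&A is clear from here.
Lightning Discussion starts after Demo Slot ends; Demo Slot is clear from here.
Lightning Presentation starts after Lightning Discussion ends; Lightning Discussion is clear from here.
Lightning Block starts exactly when Lightning Presentation ends (back-to-back, no overlap); Lightning Presentation is clear from here.
Keynote Address starts before Lightning Block ends → Lightning Block and Keynote Address overlap.
Panel Talk starts after Lightning Block ends; Lightning Block is clear from here.
Panel Talk starts after Keynote Address ends; Keynote Address is clear from here.
Keynote Discussion starts after Panel Talk ends.

Demo Slot & Workshop Q&A, Keynote Address & Lightning Block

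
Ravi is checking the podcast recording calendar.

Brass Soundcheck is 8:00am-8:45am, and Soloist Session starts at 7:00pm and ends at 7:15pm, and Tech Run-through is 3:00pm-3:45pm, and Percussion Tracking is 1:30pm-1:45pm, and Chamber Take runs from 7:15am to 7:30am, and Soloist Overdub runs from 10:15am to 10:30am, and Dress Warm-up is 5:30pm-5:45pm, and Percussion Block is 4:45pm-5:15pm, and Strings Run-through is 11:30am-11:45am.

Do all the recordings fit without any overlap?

Yes

Two intervals overlap when each starts before the other ends.
Sorted by start: Chamber Take, Brass Soundcheck, Soloist Overdub, Strings Run-through, Percussion Tracking, Tech Run-through, Percussion Block, Dress Warm-up, Soloist Session.
Brass Soundcheck starts after Chamber Take ends; Chamber Take is clear from here.
Soloist Overdub starts after Brass Soundcheck ends; Brass Soundcheck is clear from here.
Strings Run-through starts after Soloist Overdub ends; Soloist Overdub is clear from here.
Percussion Tracking starts after Strings Run-through ends; Strings Run-through is clear from here.
Tech Run-through starts after Percussion Tracking ends; Percussion Tracking is clear from here.
Percussion Block starts after Tech Run-through ends; Tech Run-through is clear from here.
Dress Warm-up starts after Percussion Block ends; Percussion Block is clear from here.
Soloist Session starts after Dress Warm-up ends.
Every pair is clear; the schedule has no overlaps.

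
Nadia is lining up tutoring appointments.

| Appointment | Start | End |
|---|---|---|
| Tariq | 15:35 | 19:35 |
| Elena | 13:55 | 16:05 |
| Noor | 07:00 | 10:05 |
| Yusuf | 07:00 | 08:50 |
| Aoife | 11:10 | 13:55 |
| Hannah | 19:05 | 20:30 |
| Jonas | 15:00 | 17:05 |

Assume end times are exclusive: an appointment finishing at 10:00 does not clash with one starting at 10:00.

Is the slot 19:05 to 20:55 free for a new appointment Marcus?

No — it overlaps Hannah, Tariq

Yusuf: ends 08:50 at or before Marcus starts 19:05 → clear.
Noor: ends 10:05 at or before Marcus starts 19:05 → clear.
Aoife: ends 13:55 at or before Marcus starts 19:05 → clear.
Elena: ends 16:05 at or before Marcus starts 19:05 → clear.
Jonas: ends 17:05 at or before Marcus starts 19:05 → clear.
Tariq: starts 15:35 before Marcus ends 20:55, and ends 19:35 after Marcus starts 19:05 → overlap.
Hannah: starts 19:05 before Marcus ends 20:55, and ends 20:30 after Marcus starts 19:05 → overlap.
Marcus overlaps Tariq, Hannah.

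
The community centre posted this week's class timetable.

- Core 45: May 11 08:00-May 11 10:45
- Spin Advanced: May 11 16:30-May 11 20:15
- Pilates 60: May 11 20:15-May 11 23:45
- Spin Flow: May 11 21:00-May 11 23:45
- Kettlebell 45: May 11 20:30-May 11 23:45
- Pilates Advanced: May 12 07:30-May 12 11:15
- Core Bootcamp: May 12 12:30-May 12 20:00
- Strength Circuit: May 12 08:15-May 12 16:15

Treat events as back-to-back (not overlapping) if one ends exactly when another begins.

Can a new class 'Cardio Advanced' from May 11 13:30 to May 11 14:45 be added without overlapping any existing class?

Yes — the slot is free

Core 45: ends May 11 10:45 at or before Cardio Advanced starts May 11 13:30 → clear.
Spin Advanced: starts May 11 16:30 at or after Cardio Advanced ends May 11 14:45 → clear.
Pilates 60: starts May 11 20:15 at or after Cardio Advanced ends May 11 14:45 → clear.
Kettlebell 45: starts May 11 20:30 at or after Cardio Advanced ends May 11 14:45 → clear.
Spin Flow: starts May 11 21:00 at or after Cardio Advanced ends May 11 14:45 → clear.
Pilates Advanced: starts May 12 07:30 at or after Cardio Advanced ends May 11 14:45 → clear.
Strength Circuit: starts May 12 08:15 at or after Cardio Advanced ends May 11 14:45 → clear.
Core Bootcamp: starts May 12 12:30 at or after Cardio Advanced ends May 11 14:45 → clear.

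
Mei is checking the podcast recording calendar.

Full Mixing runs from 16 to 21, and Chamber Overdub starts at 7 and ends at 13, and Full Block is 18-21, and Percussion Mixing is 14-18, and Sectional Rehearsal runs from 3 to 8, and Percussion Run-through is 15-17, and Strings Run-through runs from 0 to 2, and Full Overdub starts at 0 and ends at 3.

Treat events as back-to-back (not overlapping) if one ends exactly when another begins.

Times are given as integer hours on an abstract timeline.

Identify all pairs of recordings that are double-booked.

Chamber Overdub & Sectional Rehearsal, Full Block & Full Mixing, Full Mixing & Percussion Mixing, Full Mixing & Percussion Run-through, Full Overdub & Strings Run-through, Percussion Mixing & Percussion Run-through

Sorted by start: Strings Run-through, Full Overdub, Sectional Rehearsal, Chamber Overdub, Percussion Mixing, Percussion Run-through, Full Mixing, Full Block.
Full Overdub starts before Strings Run-through ends → Strings Run-through and Full Overdub overlap.
Sectional Rehearsal starts after Strings Run-through ends, so nothing later overlaps Strings Run-through either.
Sectional Rehearsal starts exactly when Full Overdub ends (back-to-back, no overlap), so nothing later overlaps Full Overdub either.
Chamber Overdub starts before Sectional Rehearsal ends → Sectional Rehearsal and Chamber Overdub overlap.
Percussion Mixing starts after Sectional Rehearsal ends, so nothing later overlaps Sectional Rehearsal either.
Percussion Mixing starts after Chamber Overdub ends, so nothing later overlaps Chamber Overdub either.
Percussion Run-through starts before Percussion Mixing ends → Percussion Mixing and Percussion Run-through overlap.
Full Mixing starts before Percussion Mixing ends → Percussion Mixing and Full Mixing overlap.
Full Block starts exactly when Percussion Mixing ends (back-to-back, no overlap).
Full Mixing starts before Percussion Run-through ends → Percussion Run-through and Full Mixing overlap.
Full Block starts after Percussion Run-through ends.
Full Block starts before Full Mixing ends → Full Mixing and Full Block overlap.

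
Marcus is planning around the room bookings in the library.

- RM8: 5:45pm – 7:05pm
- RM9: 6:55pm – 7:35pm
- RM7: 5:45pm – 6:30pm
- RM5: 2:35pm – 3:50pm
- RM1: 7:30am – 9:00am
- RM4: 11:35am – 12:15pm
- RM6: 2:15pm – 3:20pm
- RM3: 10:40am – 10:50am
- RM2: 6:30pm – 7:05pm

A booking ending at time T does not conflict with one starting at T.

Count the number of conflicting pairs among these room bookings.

Sorted by start: RM1, RM3, RM4, RM6, RM5, RM7, RM8, RM2, RM9.
RM3 starts after RM1 ends; RM1 is clear from here.
RM4 starts after RM3 ends; RM3 is clear from here.
RM6 starts after RM4 ends; RM4 is clear from here.
RM5 starts before RM6 ends → RM6 and RM5 overlap.
RM7 starts after RM6 ends; RM6 is clear from here.
RM7 starts after RM5 ends; RM5 is clear from here.
RM8 starts before RM7 ends → RM7 and RM8 overlap.
RM2 starts exactly when RM7 ends (back-to-back, no overlap); RM7 is clear from here.
RM2 starts before RM8 ends → RM8 and RM2 overlap.
RM9 starts before RM8 ends → RM8 and RM9 overlap.
RM9 starts before RM2 ends → RM2 and RM9 overlap.
Overlapping pairs: RM2 & RM8, RM2 & RM9, RM5 & RM6, RM7 & RM8, RM8 & RM9 — 5 in total.

5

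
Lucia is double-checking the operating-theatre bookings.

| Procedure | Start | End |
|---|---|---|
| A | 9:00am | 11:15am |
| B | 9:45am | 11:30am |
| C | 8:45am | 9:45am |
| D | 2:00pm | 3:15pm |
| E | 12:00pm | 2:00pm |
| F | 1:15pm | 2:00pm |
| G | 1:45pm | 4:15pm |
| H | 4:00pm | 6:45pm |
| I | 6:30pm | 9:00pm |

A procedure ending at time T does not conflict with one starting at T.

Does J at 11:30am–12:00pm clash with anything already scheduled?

C: ends 9:45am at or before J starts 11:30am → clear.
A: ends 11:15am at or before J starts 11:30am → clear.
B: ends 11:30am at or before J starts 11:30am → clear.
E: starts 12:00pm at or after J ends 12:00pm → clear.
F: starts 1:15pm at or after J ends 12:00pm → clear.
G: starts 1:45pm at or after J ends 12:00pm → clear.
D: starts 2:00pm at or after J ends 12:00pm → clear.
H: starts 4:00pm at or after J ends 12:00pm → clear.
I: starts 6:30pm at or after J ends 12:00pm → clear.

No — it doesn't clash with anything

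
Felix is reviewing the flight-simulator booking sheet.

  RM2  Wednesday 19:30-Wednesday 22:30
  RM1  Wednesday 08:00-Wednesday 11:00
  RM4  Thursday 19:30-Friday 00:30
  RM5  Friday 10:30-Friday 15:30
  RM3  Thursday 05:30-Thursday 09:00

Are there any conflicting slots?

No

Sorted by start: RM1, RM2, RM3, RM4, RM5.
RM2 starts after RM1 ends, so RM1 has no further overlaps.
RM3 starts after RM2 ends, so RM2 has no further overlaps.
RM4 starts after RM3 ends, so RM3 has no further overlaps.
RM5 starts after RM4 ends.
Every pair is clear; the schedule has no overlaps.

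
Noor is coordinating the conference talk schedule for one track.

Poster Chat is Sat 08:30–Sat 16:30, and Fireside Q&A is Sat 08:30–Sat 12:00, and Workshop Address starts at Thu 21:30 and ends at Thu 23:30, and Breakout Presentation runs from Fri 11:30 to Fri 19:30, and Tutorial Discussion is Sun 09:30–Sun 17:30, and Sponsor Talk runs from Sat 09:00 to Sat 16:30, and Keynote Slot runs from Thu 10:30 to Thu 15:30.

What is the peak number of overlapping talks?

Sort all start/end points and keep a running count:
Thu 10:30 start Keynote Slot → 1
Thu 15:30 end Keynote Slot → 0
Thu 21:30 start Workshop Address → 1
Thu 23:30 end Workshop Address → 0
Fri 11:30 start Breakout Presentation → 1
Fri 19:30 end Breakout Presentation → 0
Sat 08:30 start Fireside Q&A → 1
Sat 08:30 start Poster Chat → 2
Sat 09:00 start Sponsor Talk → 3
Sat 12:00 end Fireside Q&A → 2
Sat 16:30 end Poster Chat → 1
Sat 16:30 end Sponsor Talk → 0
Sun 09:30 start Tutorial Discussion → 1
Sun 17:30 end Tutorial Discussion → 0
Peak is 3, at Sat 09:00 (Fireside Q&A, Poster Chat, Sponsor Talk).

3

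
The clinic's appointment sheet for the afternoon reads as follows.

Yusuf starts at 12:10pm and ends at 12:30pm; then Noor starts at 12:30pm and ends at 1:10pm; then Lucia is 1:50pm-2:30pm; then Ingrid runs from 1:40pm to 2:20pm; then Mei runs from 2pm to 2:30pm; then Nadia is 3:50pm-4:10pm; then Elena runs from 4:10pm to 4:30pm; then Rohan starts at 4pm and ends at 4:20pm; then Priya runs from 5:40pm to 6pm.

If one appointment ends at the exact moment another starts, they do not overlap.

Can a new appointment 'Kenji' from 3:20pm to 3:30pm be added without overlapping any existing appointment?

Yusuf: ends 12:30pm at or before Kenji starts 3:20pm → clear.
Noor: ends 1:10pm at or before Kenji starts 3:20pm → clear.
Ingrid: ends 2:20pm at or before Kenji starts 3:20pm → clear.
Lucia: ends 2:30pm at or before Kenji starts 3:20pm → clear.
Mei: ends 2:30pm at or before Kenji starts 3:20pm → clear.
Nadia: starts 3:50pm at or after Kenji ends 3:30pm → clear.
Rohan: starts 4pm at or after Kenji ends 3:30pm → clear.
Elena: starts 4:10pm at or after Kenji ends 3:30pm → clear.
Priya: starts 5:40pm at or after Kenji ends 3:30pm → clear.

Yes — the slot is free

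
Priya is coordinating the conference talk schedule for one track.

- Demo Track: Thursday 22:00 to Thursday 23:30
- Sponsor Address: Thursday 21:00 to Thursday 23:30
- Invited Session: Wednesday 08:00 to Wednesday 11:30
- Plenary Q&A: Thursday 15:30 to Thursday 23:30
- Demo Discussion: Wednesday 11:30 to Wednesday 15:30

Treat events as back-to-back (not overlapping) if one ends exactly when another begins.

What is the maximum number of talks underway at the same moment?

3

Sweep the timeline, counting +1 at each start and −1 at each end (ends before starts at a tie):
Wednesday 08:00 start Invited Session → 1
Wednesday 11:30 end Invited Session → 0
Wednesday 11:30 start Demo Discussion → 1
Wednesday 15:30 end Demo Discussion → 0
Thursday 15:30 start Plenary Q&A → 1
Thursday 21:00 start Sponsor Address → 2
Thursday 22:00 start Demo Track → 3
Thursday 23:30 end Demo Track → 2
Thursday 23:30 end Plenary Q&A → 1
Thursday 23:30 end Sponsor Address → 0
Peak is 3, at Thursday 22:00 (Demo Track, Plenary Q&A, Sponsor Address).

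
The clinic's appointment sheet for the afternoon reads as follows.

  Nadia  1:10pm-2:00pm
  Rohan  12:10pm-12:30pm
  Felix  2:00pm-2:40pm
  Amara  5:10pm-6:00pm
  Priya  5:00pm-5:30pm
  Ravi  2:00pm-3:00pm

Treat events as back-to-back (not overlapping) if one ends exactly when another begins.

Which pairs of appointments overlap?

Amara & Priya, Felix & Ravi

Check each pair: they overlap iff neither finishes before the other starts.
Sorted by start: Rohan, Nadia, Ravi, Felix, Priya, Amara.
Nadia starts after Rohan ends, so nothing later overlaps Rohan either.
Ravi starts exactly when Nadia ends (back-to-back, no overlap), so nothing later overlaps Nadia either.
Felix starts before Ravi ends → Ravi and Felix overlap.
Priya starts after Ravi ends, so nothing later overlaps Ravi either.
Priya starts after Felix ends, so nothing later overlaps Felix either.
Amara starts before Priya ends → Priya and Amara overlap.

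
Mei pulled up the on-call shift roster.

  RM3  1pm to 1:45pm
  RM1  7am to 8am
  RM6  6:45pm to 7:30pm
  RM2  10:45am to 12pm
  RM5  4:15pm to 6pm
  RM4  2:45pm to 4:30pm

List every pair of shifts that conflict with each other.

Sorted by start: RM1, RM2, RM3, RM4, RM5, RM6.
RM2 starts after RM1 ends, so nothing later overlaps RM1 either.
RM3 starts after RM2 ends, so nothing later overlaps RM2 either.
RM4 starts after RM3 ends, so nothing later overlaps RM3 either.
RM5 starts before RM4 ends → RM4 and RM5 overlap.
RM6 starts after RM4 ends.
RM6 starts after RM5 ends.

RM4 & RM5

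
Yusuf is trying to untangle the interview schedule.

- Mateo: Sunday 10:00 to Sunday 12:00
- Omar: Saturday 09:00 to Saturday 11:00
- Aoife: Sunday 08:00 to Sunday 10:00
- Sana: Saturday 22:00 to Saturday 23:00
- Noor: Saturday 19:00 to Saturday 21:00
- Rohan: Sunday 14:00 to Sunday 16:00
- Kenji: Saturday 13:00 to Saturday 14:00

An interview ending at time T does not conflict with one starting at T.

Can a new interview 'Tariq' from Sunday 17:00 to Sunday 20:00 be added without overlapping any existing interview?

Omar: ends Saturday 11:00 at or before Tariq starts Sunday 17:00 → clear.
Kenji: ends Saturday 14:00 at or before Tariq starts Sunday 17:00 → clear.
Noor: ends Saturday 21:00 at or before Tariq starts Sunday 17:00 → clear.
Sana: ends Saturday 23:00 at or before Tariq starts Sunday 17:00 → clear.
Aoife: ends Sunday 10:00 at or before Tariq starts Sunday 17:00 → clear.
Mateo: ends Sunday 12:00 at or before Tariq starts Sunday 17:00 → clear.
Rohan: ends Sunday 16:00 at or before Tariq starts Sunday 17:00 → clear.

Yes — the slot is free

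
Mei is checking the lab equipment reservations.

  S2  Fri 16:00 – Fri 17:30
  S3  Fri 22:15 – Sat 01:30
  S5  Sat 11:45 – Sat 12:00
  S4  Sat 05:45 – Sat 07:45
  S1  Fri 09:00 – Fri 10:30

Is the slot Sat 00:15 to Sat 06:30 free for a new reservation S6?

No — it overlaps S3, S4

S1: ends Fri 10:30 at or before S6 starts Sat 00:15 → clear.
S2: ends Fri 17:30 at or before S6 starts Sat 00:15 → clear.
S3: starts Fri 22:15 before S6 ends Sat 06:30, and ends Sat 01:30 after S6 starts Sat 00:15 → overlap.
S4: starts Sat 05:45 before S6 ends Sat 06:30, and ends Sat 07:45 after S6 starts Sat 00:15 → overlap.
S5: starts Sat 11:45 at or after S6 ends Sat 06:30 → clear.
S6 overlaps S3, S4.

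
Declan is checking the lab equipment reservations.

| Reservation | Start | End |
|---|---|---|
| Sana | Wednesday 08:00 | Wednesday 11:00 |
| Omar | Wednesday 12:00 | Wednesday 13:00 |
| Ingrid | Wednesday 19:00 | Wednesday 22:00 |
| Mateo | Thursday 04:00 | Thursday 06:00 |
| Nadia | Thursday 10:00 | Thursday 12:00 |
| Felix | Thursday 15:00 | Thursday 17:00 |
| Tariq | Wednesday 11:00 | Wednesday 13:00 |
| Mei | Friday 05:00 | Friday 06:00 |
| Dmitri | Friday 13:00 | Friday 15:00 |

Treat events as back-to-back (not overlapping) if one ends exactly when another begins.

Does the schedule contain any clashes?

Sorted by start: Sana, Tariq, Omar, Ingrid, Mateo, Nadia, Felix, Mei, Dmitri.
Tariq starts exactly when Sana ends (back-to-back, no overlap); Sana is clear from here.
Omar starts before Tariq ends → Tariq and Omar overlap.
That's a conflict, so the schedule is not conflict-free.

Yes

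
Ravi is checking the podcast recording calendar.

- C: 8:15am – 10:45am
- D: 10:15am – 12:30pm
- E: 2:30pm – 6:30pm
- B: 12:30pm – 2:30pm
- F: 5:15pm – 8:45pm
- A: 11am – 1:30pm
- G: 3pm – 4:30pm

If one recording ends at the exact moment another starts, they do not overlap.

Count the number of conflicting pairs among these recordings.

Two intervals overlap when each starts before the other ends.
Sorted by start: C, D, A, B, E, G, F.
D starts before C ends → C and D overlap.
A starts after C ends, so nothing later overlaps C either.
A starts before D ends → D and A overlap.
B starts exactly when D ends (back-to-back, no overlap), so nothing later overlaps D either.
B starts before A ends → A and B overlap.
E starts after A ends, so nothing later overlaps A either.
E starts exactly when B ends (back-to-back, no overlap), so nothing later overlaps B either.
G starts before E ends → E and G overlap.
F starts before E ends → E and F overlap.
F starts after G ends.
Overlapping pairs: A & B, A & D, C & D, E & F, E & G — 5 in total.

5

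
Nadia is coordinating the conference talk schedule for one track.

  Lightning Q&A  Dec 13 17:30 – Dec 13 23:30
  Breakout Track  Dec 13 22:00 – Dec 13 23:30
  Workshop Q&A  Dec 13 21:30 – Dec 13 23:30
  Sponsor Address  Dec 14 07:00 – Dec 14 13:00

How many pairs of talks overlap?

3

Sorted by start: Lightning Q&A, Workshop Q&A, Breakout Track, Sponsor Address.
Workshop Q&A starts before Lightning Q&A ends → Lightning Q&A and Workshop Q&A overlap.
Breakout Track starts before Lightning Q&A ends → Lightning Q&A and Breakout Track overlap.
Sponsor Address starts after Lightning Q&A ends.
Breakout Track starts before Workshop Q&A ends → Workshop Q&A and Breakout Track overlap.
Sponsor Address starts after Workshop Q&A ends.
Sponsor Address starts after Breakout Track ends.
Overlapping pairs: Breakout Track & Lightning Q&A, Breakout Track & Workshop Q&A, Lightning Q&A & Workshop Q&A — 3 in total.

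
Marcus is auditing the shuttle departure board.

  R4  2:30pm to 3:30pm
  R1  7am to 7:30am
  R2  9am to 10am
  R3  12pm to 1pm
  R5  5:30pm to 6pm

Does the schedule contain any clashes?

Sorted by start: R1, R2, R3, R4, R5.
R2 starts after R1 ends; R1 is clear from here.
R3 starts after R2 ends; R2 is clear from here.
R4 starts after R3 ends; R3 is clear from here.
R5 starts after R4 ends.
Every pair is clear; the schedule has no overlaps.

No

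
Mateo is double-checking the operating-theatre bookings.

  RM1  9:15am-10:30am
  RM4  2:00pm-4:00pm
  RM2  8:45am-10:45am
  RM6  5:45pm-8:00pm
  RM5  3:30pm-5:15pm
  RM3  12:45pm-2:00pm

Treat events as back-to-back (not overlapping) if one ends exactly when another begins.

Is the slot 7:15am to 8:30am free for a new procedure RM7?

Yes — the slot is free

RM2: starts 8:45am at or after RM7 ends 8:30am → clear.
RM1: starts 9:15am at or after RM7 ends 8:30am → clear.
RM3: starts 12:45pm at or after RM7 ends 8:30am → clear.
RM4: starts 2:00pm at or after RM7 ends 8:30am → clear.
RM5: starts 3:30pm at or after RM7 ends 8:30am → clear.
RM6: starts 5:45pm at or after RM7 ends 8:30am → clear.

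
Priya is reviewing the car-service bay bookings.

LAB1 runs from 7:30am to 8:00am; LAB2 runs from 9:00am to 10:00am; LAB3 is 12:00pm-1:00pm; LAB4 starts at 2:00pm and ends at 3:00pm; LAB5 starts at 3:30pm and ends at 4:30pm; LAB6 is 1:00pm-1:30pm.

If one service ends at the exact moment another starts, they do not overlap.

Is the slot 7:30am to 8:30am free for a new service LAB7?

LAB1: starts 7:30am before LAB7 ends 8:30am, and ends 8:00am after LAB7 starts 7:30am → overlap.
LAB2: starts 9:00am at or after LAB7 ends 8:30am → clear.
LAB3: starts 12:00pm at or after LAB7 ends 8:30am → clear.
LAB6: starts 1:00pm at or after LAB7 ends 8:30am → clear.
LAB4: starts 2:00pm at or after LAB7 ends 8:30am → clear.
LAB5: starts 3:30pm at or after LAB7 ends 8:30am → clear.
LAB7 overlaps LAB1.

No — it overlaps LAB1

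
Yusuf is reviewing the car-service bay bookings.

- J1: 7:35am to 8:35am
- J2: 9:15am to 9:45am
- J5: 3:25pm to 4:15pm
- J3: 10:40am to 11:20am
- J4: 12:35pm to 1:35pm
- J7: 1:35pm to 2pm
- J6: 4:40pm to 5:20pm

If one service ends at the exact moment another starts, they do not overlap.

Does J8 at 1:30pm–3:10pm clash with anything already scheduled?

J1: ends 8:35am at or before J8 starts 1:30pm → clear.
J2: ends 9:45am at or before J8 starts 1:30pm → clear.
J3: ends 11:20am at or before J8 starts 1:30pm → clear.
J4: starts 12:35pm before J8 ends 3:10pm, and ends 1:35pm after J8 starts 1:30pm → overlap.
J7: starts 1:35pm before J8 ends 3:10pm, and ends 2pm after J8 starts 1:30pm → overlap.
J5: starts 3:25pm at or after J8 ends 3:10pm → clear.
J6: starts 4:40pm at or after J8 ends 3:10pm → clear.
J8 overlaps J4, J7.

Yes — it overlaps J4, J7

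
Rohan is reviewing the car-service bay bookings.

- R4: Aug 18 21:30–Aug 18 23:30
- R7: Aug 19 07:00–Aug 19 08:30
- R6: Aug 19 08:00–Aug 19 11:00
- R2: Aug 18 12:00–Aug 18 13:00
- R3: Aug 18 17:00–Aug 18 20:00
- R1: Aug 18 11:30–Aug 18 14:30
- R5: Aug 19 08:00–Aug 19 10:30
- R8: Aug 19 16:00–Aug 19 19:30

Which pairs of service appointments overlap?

Sorted by start: R1, R2, R3, R4, R7, R5, R6, R8.
R2 starts before R1 ends → R1 and R2 overlap.
R3 starts after R1 ends; R1 is clear from here.
R3 starts after R2 ends; R2 is clear from here.
R4 starts after R3 ends; R3 is clear from here.
R7 starts after R4 ends; R4 is clear from here.
R5 starts before R7 ends → R7 and R5 overlap.
R6 starts before R7 ends → R7 and R6 overlap.
R8 starts after R7 ends.
R6 starts before R5 ends → R5 and R6 overlap.
R8 starts after R5 ends.
R8 starts after R6 ends.

R1 & R2, R5 & R6, R5 & R7, R6 & R7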